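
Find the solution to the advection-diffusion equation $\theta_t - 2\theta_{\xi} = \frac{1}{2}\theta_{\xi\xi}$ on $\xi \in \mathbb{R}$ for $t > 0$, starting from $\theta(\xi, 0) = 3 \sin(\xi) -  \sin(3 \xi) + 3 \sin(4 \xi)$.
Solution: Change to a moving frame: let $\eta = \xi + 2t$, $\sigma = t$ and write $\theta(\xi,t) = u(\eta,\sigma)$.
By the chain rule $\theta_t = u_{\sigma} + 2u_{\eta}$, $\theta_{\xi} = u_{\eta}$, $\theta_{\xi\xi} = u_{\eta\eta}$.
Then $\theta_t - 2\theta_{\xi} = u_{\sigma}$: the advection term cancels and the PDE becomes the heat equation $u_{\sigma} = \frac{1}{2}u_{\eta\eta}$ on $\eta \in \mathbb{R}$.
Initial data: $u(\eta,0) = \theta(\eta,0) = 3 \sin(\eta) - \sin(3 \eta) + 3 \sin(4 \eta)$.
On $\eta \in \mathbb{R}$ each mode satisfies $(\sin(n\eta))'' = -n^2 \sin(n\eta)$, so $e^{-n^2\sigma/2} \sin(n\eta)$ solves the heat equation; by superposition $u(\eta,\sigma) = \sum c_n e^{-n^2\sigma/2} \sin(n\eta)$.
Reading off the coefficients: $c_1=3, c_3=-1, c_4=3$, so $u(\eta,\sigma) = 3 e^{-8 \sigma} \sin(4 \eta) + 3 e^{-\sigma/2} \sin(\eta) - e^{-9 \sigma/2} \sin(3 \eta)$.
Substituting back $\eta = \xi + 2t$, $\sigma = t$: $\theta(\xi,t) = u(\xi + 2t, t)$.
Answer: $\theta(\xi, t) = 3 e^{-8 t} \sin(4 \xi + 8 t) + 3 e^{-t/2} \sin(\xi + 2 t) -  e^{-9 t/2} \sin(3 \xi + 6 t)$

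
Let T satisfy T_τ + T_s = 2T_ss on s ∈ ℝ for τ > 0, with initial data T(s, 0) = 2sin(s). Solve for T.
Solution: Change to a moving frame: let η = s - τ, σ = τ and write T(s,τ) = u(η,σ).
By the chain rule T_τ = u_σ - u_η, T_s = u_η, T_ss = u_ηη.
Then T_τ + T_s = u_σ: the advection term cancels and the PDE becomes the heat equation u_σ = 2u_ηη on η ∈ ℝ.
Initial data: u(η,0) = T(η,0) = 2sin(η).
On η ∈ ℝ each mode satisfies (sin(nη))″ = -n² sin(nη), so exp(-2n²σ) sin(nη) solves the heat equation; by superposition u(η,σ) = Σ c_n exp(-2n²σ) sin(nη).
Reading off the coefficients: c_1=2, so u(η,σ) = 2exp(-2σ)sin(η).
Substituting back η = s - τ, σ = τ: T(s,τ) = u(s - τ, τ).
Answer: T(s, τ) = 2exp(-2τ)sin(s - τ)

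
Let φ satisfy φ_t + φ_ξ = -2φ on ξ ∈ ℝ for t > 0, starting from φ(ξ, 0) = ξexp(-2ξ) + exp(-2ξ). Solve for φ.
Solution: Substitute φ = exp(-2ξ)u, i.e. u = exp(2ξ)φ.
By the product rule, φ_ξ = exp(-2ξ)(u_ξ - 2u), φ_t = exp(-2ξ)u_t.
Substituting into the PDE and dividing by exp(-2ξ): u_t + (u_ξ - 2u) = -2u.
The lower-order terms cancel, leaving the standard advection equation u_t + u_ξ = 0.
Initial data for u: u(ξ,0) = exp(2ξ)φ(ξ,0) = ξ + 1.
Solve for u:
  By method of characteristics (waves move right with speed 1):
  Along characteristics ξ - t = const, u is constant, so u(ξ,t) = f(ξ - t) with f = u(·, 0).
Hence u(ξ,t) = -t + ξ + 1.
Transform back: φ(ξ,t) = exp(-2ξ)u(ξ,t).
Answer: φ(ξ, t) = -texp(-2ξ) + ξexp(-2ξ) + exp(-2ξ)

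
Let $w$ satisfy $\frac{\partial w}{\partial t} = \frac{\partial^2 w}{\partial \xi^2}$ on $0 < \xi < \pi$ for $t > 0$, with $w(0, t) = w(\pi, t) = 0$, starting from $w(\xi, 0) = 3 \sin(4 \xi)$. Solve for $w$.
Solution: Using separation of variables $w = X(\xi)T(t)$:
Eigenfunctions: $\sin(n\xi)$, $n = 1, 2, 3, \ldots$
General solution: $w(\xi, t) = \sum c_n \sin(n\xi) e^{-n^2 t}$
Matching $w(\xi,0) = 3 \sin(4 \xi)$ term by term: $c_4=3$.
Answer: $w(\xi, t) = 3 e^{-16 t} \sin(4 \xi)$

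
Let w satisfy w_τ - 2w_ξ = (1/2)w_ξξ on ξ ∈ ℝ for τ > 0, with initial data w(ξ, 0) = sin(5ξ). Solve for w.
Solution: Change to a moving frame: let η = ξ + 2τ, σ = τ and write w(ξ,τ) = u(η,σ).
By the chain rule w_τ = u_σ + 2u_η, w_ξ = u_η, w_ξξ = u_ηη.
Then w_τ - 2w_ξ = u_σ: the advection term cancels and the PDE becomes the heat equation u_σ = (1/2)u_ηη on η ∈ ℝ.
Initial data: u(η,0) = w(η,0) = sin(5η).
On η ∈ ℝ each mode satisfies (sin(nη))″ = -n² sin(nη), so exp(-n²σ/2) sin(nη) solves the heat equation; by superposition u(η,σ) = Σ c_n exp(-n²σ/2) sin(nη).
Reading off the coefficients: c_5=1, so u(η,σ) = exp(-25σ/2)sin(5η).
Substituting back η = ξ + 2τ, σ = τ: w(ξ,τ) = u(ξ + 2τ, τ).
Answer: w(ξ, τ) = exp(-25τ/2)sin(5ξ + 10τ)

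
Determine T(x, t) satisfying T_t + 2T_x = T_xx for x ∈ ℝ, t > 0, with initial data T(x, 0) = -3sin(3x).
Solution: Moving frame: η = x - 2t, σ = t, T = u(η,σ), so T_t = u_σ - 2u_η and T_xx = u_ηη.
Hence T_t + 2T_x = u_σ and the PDE becomes the heat equation u_σ = u_ηη on η ∈ ℝ.
Initial data: u(η,0) = T(η,0) = -3sin(3η). Each mode sin(nη) decays as exp(-n²σ) on ℝ, so u(η,σ) = Σ c_n exp(-n²σ) sin(nη) with c_3=-3: u(η,σ) = -3exp(-9σ)sin(3η).
Substituting back: T(x,t) = u(x - 2t, t).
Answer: T(x, t) = 3exp(-9t)sin(6t - 3x)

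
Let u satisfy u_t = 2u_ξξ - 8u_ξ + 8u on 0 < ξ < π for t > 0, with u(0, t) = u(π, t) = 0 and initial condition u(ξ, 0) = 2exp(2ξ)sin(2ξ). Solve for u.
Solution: Substitute u = exp(2ξ)w, i.e. w = exp(-2ξ)u.
By the product rule, u_ξ = exp(2ξ)(w_ξ + 2w), u_ξξ = exp(2ξ)(w_ξξ + 4w_ξ + 4w), u_t = exp(2ξ)w_t.
Substituting into the PDE and dividing by exp(2ξ): w_t = 2(w_ξξ + 4w_ξ + 4w) - 8(w_ξ + 2w) + 8w.
The lower-order terms cancel, leaving the standard heat equation w_t = 2w_ξξ.
Initial data for w: w(ξ,0) = exp(-2ξ)u(ξ,0) = 2sin(2ξ). The boundary conditions carry over: w(0,t) = w(π,t) = 0.
Solve for w:
  Using separation of variables w = X(ξ)T(t):
  Eigenfunctions: sin(nξ), n = 1, 2, 3, ...
  General solution: w(ξ, t) = Σ c_n sin(nξ) exp(-2n² t)
  Matching w(ξ,0) = 2sin(2ξ) term by term: c_2=2.
Hence w(ξ,t) = 2exp(-8t)sin(2ξ).
Transform back: u(ξ,t) = exp(2ξ)w(ξ,t).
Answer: u(ξ, t) = 2exp(-8t)exp(2ξ)sin(2ξ)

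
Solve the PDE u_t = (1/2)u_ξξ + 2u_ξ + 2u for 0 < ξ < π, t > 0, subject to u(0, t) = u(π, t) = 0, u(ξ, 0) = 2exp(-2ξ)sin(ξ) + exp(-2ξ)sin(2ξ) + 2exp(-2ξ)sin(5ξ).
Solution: Substitute u = exp(-2ξ)w, i.e. w = exp(2ξ)u.
By the product rule, u_ξ = exp(-2ξ)(w_ξ - 2w), u_ξξ = exp(-2ξ)(w_ξξ - 4w_ξ + 4w), u_t = exp(-2ξ)w_t.
Substituting into the PDE and dividing by exp(-2ξ): w_t = (1/2)(w_ξξ - 4w_ξ + 4w) + 2(w_ξ - 2w) + 2w.
The lower-order terms cancel, leaving the standard heat equation w_t = (1/2)w_ξξ.
Initial data for w: w(ξ,0) = exp(2ξ)u(ξ,0) = 2sin(ξ) + sin(2ξ) + 2sin(5ξ). The boundary conditions carry over: w(0,t) = w(π,t) = 0.
Solve for w:
  Using separation of variables w = X(ξ)T(t):
  Eigenfunctions: sin(nξ), n = 1, 2, 3, ...
  General solution: w(ξ, t) = Σ c_n sin(nξ) exp(-n² t/2)
  Matching w(ξ,0) = 2sin(ξ) + sin(2ξ) + 2sin(5ξ) term by term: c_1=2, c_2=1, c_5=2.
Hence w(ξ,t) = exp(-2t)sin(2ξ) + 2exp(-t/2)sin(ξ) + 2exp(-25t/2)sin(5ξ).
Transform back: u(ξ,t) = exp(-2ξ)w(ξ,t).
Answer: u(ξ, t) = exp(-2t)exp(-2ξ)sin(2ξ) + 2exp(-t/2)exp(-2ξ)sin(ξ) + 2exp(-25t/2)exp(-2ξ)sin(5ξ)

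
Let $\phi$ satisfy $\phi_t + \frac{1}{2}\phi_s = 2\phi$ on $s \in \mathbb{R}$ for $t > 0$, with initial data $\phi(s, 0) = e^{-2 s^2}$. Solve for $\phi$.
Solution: Substitute $\phi = e^{2t}u$.
Then $\phi_t = e^{2t}(u_t + 2u)$, $\phi_s = e^{2t}u_s$; substituting and dividing by $e^{2t}$, the lower-order terms cancel: $u_t + \frac{1}{2}u_s = 0$ (standard advection equation).
Data for $u$: $u(s,0) = \phi(s,0) = e^{-2 s^2}$.
By characteristics ($ds/dt = 1/2$), $u(s,t) = f(s - \frac{1}{2}t)$ with $f = u( \cdot , 0)$.
So $u(s,t) = e^{-2 (s - t/2)^2}$, and $\phi(s,t) = e^{2t}u(s,t)$.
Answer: $\phi(s, t) = e^{2 t} e^{-2 (s - t/2)^2}$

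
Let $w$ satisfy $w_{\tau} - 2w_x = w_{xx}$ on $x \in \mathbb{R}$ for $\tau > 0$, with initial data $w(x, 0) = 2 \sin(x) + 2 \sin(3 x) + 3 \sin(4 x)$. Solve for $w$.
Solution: Moving frame: $\eta = x + 2\tau$, $\sigma = \tau$, $w = u(\eta,\sigma)$, so $w_{\tau} = u_{\sigma} + 2u_{\eta}$ and $w_{xx} = u_{\eta\eta}$.
Hence $w_{\tau} - 2w_x = u_{\sigma}$ and the PDE becomes the heat equation $u_{\sigma} = u_{\eta\eta}$ on $\eta \in \mathbb{R}$.
Initial data: $u(\eta,0) = w(\eta,0) = 2 \sin(\eta) + 2 \sin(3 \eta) + 3 \sin(4 \eta)$. Each mode $\sin(n\eta)$ decays as $e^{-n^2\sigma}$ on $\mathbb{R}$, so $u(\eta,\sigma) = \sum c_n e^{-n^2\sigma} \sin(n\eta)$ with $c_1=2, c_3=2, c_4=3$: $u(\eta,\sigma) = 2 e^{-\sigma} \sin(\eta) + 2 e^{-9 \sigma} \sin(3 \eta) + 3 e^{-16 \sigma} \sin(4 \eta)$.
Substituting back: $w(x,\tau) = u(x + 2\tau, \tau)$.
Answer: $w(x, \tau) = 2 e^{-\tau} \sin(2 \tau + x) + 2 e^{-9 \tau} \sin(6 \tau + 3 x) + 3 e^{-16 \tau} \sin(8 \tau + 4 x)$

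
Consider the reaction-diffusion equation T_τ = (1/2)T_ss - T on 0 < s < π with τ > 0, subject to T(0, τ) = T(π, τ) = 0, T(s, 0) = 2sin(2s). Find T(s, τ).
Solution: Substitute T = exp(-τ)u, i.e. u = exp(τ)T.
By the product rule, T_τ = exp(-τ)(u_τ - u), T_ss = exp(-τ)u_ss.
Substituting into the PDE and dividing by exp(-τ): u_τ - u = (1/2)u_ss - u.
The lower-order terms cancel, leaving the standard heat equation u_τ = (1/2)u_ss.
Initial data for u: u(s,0) = T(s,0) = 2sin(2s). The boundary conditions carry over: u(0,τ) = u(π,τ) = 0.
Solve for u:
  Using separation of variables u = X(s)G(τ):
  Eigenfunctions: sin(ns), n = 1, 2, 3, ...
  General solution: u(s, τ) = Σ c_n sin(ns) exp(-n² τ/2)
  Matching u(s,0) = 2sin(2s) term by term: c_2=2.
Hence u(s,τ) = 2exp(-2τ)sin(2s).
Transform back: T(s,τ) = exp(-τ)u(s,τ).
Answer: T(s, τ) = 2exp(-3τ)sin(2s)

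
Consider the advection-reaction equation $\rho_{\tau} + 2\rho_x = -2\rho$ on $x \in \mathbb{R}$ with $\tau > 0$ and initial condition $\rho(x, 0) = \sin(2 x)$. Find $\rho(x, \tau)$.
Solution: Substitute $\rho = e^{-2\tau}u$, i.e. $u = e^{2\tau}\rho$.
By the product rule, $\rho_{\tau} = e^{-2\tau}(u_{\tau} - 2u)$, $\rho_x = e^{-2\tau}u_x$.
Substituting into the PDE and dividing by $e^{-2\tau}$: $u_{\tau} - 2u + 2u_x = -2u$.
The lower-order terms cancel, leaving the standard advection equation $u_{\tau} + 2u_x = 0$.
Initial data for $u$: $u(x,0) = \rho(x,0) = \sin(2 x)$.
Solve for $u$:
  By method of characteristics (waves move right with speed 2):
  Along characteristics $x - 2\tau =$ const, $u$ is constant, so $u(x,\tau) = f(x - 2\tau)$ with $f = u( \cdot , 0)$.
Hence $u(x,\tau) = \sin(2 x - 4 \tau)$.
Transform back: $\rho(x,\tau) = e^{-2\tau}u(x,\tau)$.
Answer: $\rho(x, \tau) = - e^{-2 \tau} \sin(4 \tau - 2 x)$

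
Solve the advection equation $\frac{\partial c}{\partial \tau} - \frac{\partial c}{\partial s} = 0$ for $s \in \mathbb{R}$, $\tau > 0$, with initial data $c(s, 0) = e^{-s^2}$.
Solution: By method of characteristics (waves move left with speed 1):
Along characteristics $s + \tau =$ const, $c$ is constant, so $c(s,\tau) = f(s + \tau)$ with $f = c( \cdot , 0)$.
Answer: $c(s, \tau) = e^{-(\tau + s)^2}$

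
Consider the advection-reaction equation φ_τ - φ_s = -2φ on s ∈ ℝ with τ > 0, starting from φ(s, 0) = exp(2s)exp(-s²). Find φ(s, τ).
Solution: Substitute φ = exp(2s)u, i.e. u = exp(-2s)φ.
By the product rule, φ_s = exp(2s)(u_s + 2u), φ_τ = exp(2s)u_τ.
Substituting into the PDE and dividing by exp(2s): u_τ - (u_s + 2u) = -2u.
The lower-order terms cancel, leaving the standard advection equation u_τ - u_s = 0.
Initial data for u: u(s,0) = exp(-2s)φ(s,0) = exp(-s²).
Solve for u:
  By method of characteristics (waves move left with speed 1):
  Along characteristics s + τ = const, u is constant, so u(s,τ) = f(s + τ) with f = u(·, 0).
Hence u(s,τ) = exp(-(s + τ)²).
Transform back: φ(s,τ) = exp(2s)u(s,τ).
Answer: φ(s, τ) = exp(2s)exp(-(s + τ)²)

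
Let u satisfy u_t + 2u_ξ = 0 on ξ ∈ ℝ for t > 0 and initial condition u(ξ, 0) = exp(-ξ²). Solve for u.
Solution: By method of characteristics (waves move right with speed 2):
Along characteristics ξ - 2t = const, u is constant, so u(ξ,t) = f(ξ - 2t) with f = u(·, 0).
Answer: u(ξ, t) = exp(-(-2t + ξ)²)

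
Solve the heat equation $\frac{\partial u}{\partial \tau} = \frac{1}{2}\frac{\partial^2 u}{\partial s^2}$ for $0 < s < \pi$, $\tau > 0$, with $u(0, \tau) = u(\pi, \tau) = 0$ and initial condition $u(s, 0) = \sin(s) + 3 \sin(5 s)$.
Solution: Using separation of variables $u = X(s)T(\tau)$:
Eigenfunctions: $\sin(ns)$, $n = 1, 2, 3, \ldots$
General solution: $u(s, \tau) = \sum c_n \sin(ns) e^{-n^2 \tau/2}$
Matching $u(s,0) = \sin(s) + 3 \sin(5 s)$ term by term: $c_1=1, c_5=3$.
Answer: $u(s, \tau) = e^{-\tau/2} \sin(s) + 3 e^{-25 \tau/2} \sin(5 s)$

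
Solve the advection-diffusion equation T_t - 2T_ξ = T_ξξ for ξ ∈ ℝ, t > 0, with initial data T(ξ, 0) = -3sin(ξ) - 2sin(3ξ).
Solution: Change to a moving frame: let η = ξ + 2t, σ = t and write T(ξ,t) = u(η,σ).
By the chain rule T_t = u_σ + 2u_η, T_ξ = u_η, T_ξξ = u_ηη.
Then T_t - 2T_ξ = u_σ: the advection term cancels and the PDE becomes the heat equation u_σ = u_ηη on η ∈ ℝ.
Initial data: u(η,0) = T(η,0) = -3sin(η) - 2sin(3η).
On η ∈ ℝ each mode satisfies (sin(nη))″ = -n² sin(nη), so exp(-n²σ) sin(nη) solves the heat equation; by superposition u(η,σ) = Σ c_n exp(-n²σ) sin(nη).
Reading off the coefficients: c_1=-3, c_3=-2, so u(η,σ) = -3exp(-σ)sin(η) - 2exp(-9σ)sin(3η).
Substituting back η = ξ + 2t, σ = t: T(ξ,t) = u(ξ + 2t, t).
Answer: T(ξ, t) = -3exp(-t)sin(2t + ξ) - 2exp(-9t)sin(6t + 3ξ)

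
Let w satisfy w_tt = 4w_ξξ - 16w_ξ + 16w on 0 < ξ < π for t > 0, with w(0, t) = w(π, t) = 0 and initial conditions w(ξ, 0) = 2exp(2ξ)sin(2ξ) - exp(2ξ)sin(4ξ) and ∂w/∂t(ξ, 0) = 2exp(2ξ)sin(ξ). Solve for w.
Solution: Substitute w = exp(2ξ)u.
Then w_ξ = exp(2ξ)(u_ξ + 2u), w_ξξ = exp(2ξ)(u_ξξ + 4u_ξ + 4u), w_tt = exp(2ξ)u_tt; substituting and dividing by exp(2ξ), the lower-order terms cancel: u_tt = 4u_ξξ (standard wave equation).
Data for u: u(ξ,0) = exp(-2ξ)w(ξ,0) = 2sin(2ξ) - sin(4ξ); u_t(ξ,0) = exp(-2ξ)w_t(ξ,0) = 2sin(ξ). The boundary conditions carry over: u(0,t) = u(π,t) = 0.
Separating variables: u = Σ [A_n cos(ω_n t) + B_n sin(ω_n t)] sin(nξ), ω_n = 2n. From ICs (B_n = velocity coefficient / ω_n): A_2=2, A_4=-1, B_1=1.
So u(ξ,t) = sin(2t)sin(ξ) + 2sin(2ξ)cos(4t) - sin(4ξ)cos(8t), and w(ξ,t) = exp(2ξ)u(ξ,t).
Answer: w(ξ, t) = exp(2ξ)sin(2t)sin(ξ) + 2exp(2ξ)sin(2ξ)cos(4t) - exp(2ξ)sin(4ξ)cos(8t)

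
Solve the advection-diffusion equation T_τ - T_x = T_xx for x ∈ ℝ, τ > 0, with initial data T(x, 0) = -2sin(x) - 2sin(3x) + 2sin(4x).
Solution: Moving frame: η = x + τ, σ = τ, T = u(η,σ), so T_τ = u_σ + u_η and T_xx = u_ηη.
Hence T_τ - T_x = u_σ and the PDE becomes the heat equation u_σ = u_ηη on η ∈ ℝ.
Initial data: u(η,0) = T(η,0) = -2sin(η) - 2sin(3η) + 2sin(4η). Each mode sin(nη) decays as exp(-n²σ) on ℝ, so u(η,σ) = Σ c_n exp(-n²σ) sin(nη) with c_1=-2, c_3=-2, c_4=2: u(η,σ) = -2exp(-σ)sin(η) - 2exp(-9σ)sin(3η) + 2exp(-16σ)sin(4η).
Substituting back: T(x,τ) = u(x + τ, τ).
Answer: T(x, τ) = -2exp(-τ)sin(x + τ) - 2exp(-9τ)sin(3x + 3τ) + 2exp(-16τ)sin(4x + 4τ)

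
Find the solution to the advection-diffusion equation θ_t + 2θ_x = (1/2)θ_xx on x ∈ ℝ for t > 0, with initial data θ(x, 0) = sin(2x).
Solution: Moving frame: η = x - 2t, σ = t, θ = u(η,σ), so θ_t = u_σ - 2u_η and θ_xx = u_ηη.
Hence θ_t + 2θ_x = u_σ and the PDE becomes the heat equation u_σ = (1/2)u_ηη on η ∈ ℝ.
Initial data: u(η,0) = θ(η,0) = sin(2η). Each mode sin(nη) decays as exp(-n²σ/2) on ℝ, so u(η,σ) = Σ c_n exp(-n²σ/2) sin(nη) with c_2=1: u(η,σ) = exp(-2σ)sin(2η).
Substituting back: θ(x,t) = u(x - 2t, t).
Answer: θ(x, t) = -exp(-2t)sin(4t - 2x)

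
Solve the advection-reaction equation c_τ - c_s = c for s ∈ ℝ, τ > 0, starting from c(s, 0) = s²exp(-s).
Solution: Substitute c = exp(-s)u, i.e. u = exp(s)c.
By the product rule, c_s = exp(-s)(u_s - u), c_τ = exp(-s)u_τ.
Substituting into the PDE and dividing by exp(-s): u_τ - (u_s - u) = u.
The lower-order terms cancel, leaving the standard advection equation u_τ - u_s = 0.
Initial data for u: u(s,0) = exp(s)c(s,0) = s².
Solve for u:
  By method of characteristics (waves move left with speed 1):
  Along characteristics s + τ = const, u is constant, so u(s,τ) = f(s + τ) with f = u(·, 0).
Hence u(s,τ) = s² + 2sτ + τ².
Transform back: c(s,τ) = exp(-s)u(s,τ).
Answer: c(s, τ) = s²exp(-s) + 2sτexp(-s) + τ²exp(-s)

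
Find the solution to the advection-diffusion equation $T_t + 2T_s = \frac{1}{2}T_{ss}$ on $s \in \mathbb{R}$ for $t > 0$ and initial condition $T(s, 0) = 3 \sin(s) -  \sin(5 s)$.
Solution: Moving frame: $\eta = s - 2t$, $\sigma = t$, $T = u(\eta,\sigma)$, so $T_t = u_{\sigma} - 2u_{\eta}$ and $T_{ss} = u_{\eta\eta}$.
Hence $T_t + 2T_s = u_{\sigma}$ and the PDE becomes the heat equation $u_{\sigma} = \frac{1}{2}u_{\eta\eta}$ on $\eta \in \mathbb{R}$.
Initial data: $u(\eta,0) = T(\eta,0) = 3 \sin(\eta) - \sin(5 \eta)$. Each mode $\sin(n\eta)$ decays as $e^{-n^2\sigma/2}$ on $\mathbb{R}$, so $u(\eta,\sigma) = \sum c_n e^{-n^2\sigma/2} \sin(n\eta)$ with $c_1=3, c_5=-1$: $u(\eta,\sigma) = 3 e^{-\sigma/2} \sin(\eta) - e^{-25 \sigma/2} \sin(5 \eta)$.
Substituting back: $T(s,t) = u(s - 2t, t)$.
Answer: $T(s, t) = 3 e^{-t/2} \sin(s - 2 t) -  e^{-25 t/2} \sin(5 s - 10 t)$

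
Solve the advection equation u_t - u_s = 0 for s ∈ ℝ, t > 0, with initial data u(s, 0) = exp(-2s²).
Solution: By characteristics (ds/dt = -1), u(s,t) = f(s + t) with f = u(·, 0).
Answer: u(s, t) = exp(-2(s + t)²)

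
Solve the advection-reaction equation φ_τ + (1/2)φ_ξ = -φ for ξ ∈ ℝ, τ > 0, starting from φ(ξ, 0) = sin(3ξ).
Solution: Substitute φ = exp(-τ)u, i.e. u = exp(τ)φ.
By the product rule, φ_τ = exp(-τ)(u_τ - u), φ_ξ = exp(-τ)u_ξ.
Substituting into the PDE and dividing by exp(-τ): u_τ - u + (1/2)u_ξ = -u.
The lower-order terms cancel, leaving the standard advection equation u_τ + (1/2)u_ξ = 0.
Initial data for u: u(ξ,0) = φ(ξ,0) = sin(3ξ).
Solve for u:
  By method of characteristics (waves move right with speed 1/2):
  Along characteristics ξ - (1/2)τ = const, u is constant, so u(ξ,τ) = f(ξ - (1/2)τ) with f = u(·, 0).
Hence u(ξ,τ) = sin(3ξ - 3τ/2).
Transform back: φ(ξ,τ) = exp(-τ)u(ξ,τ).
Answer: φ(ξ, τ) = exp(-τ)sin(3ξ - 3τ/2)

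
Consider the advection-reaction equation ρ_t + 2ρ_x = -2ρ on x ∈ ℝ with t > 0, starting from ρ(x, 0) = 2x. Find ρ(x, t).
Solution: Substitute ρ = exp(-2t)u.
Then ρ_t = exp(-2t)(u_t - 2u), ρ_x = exp(-2t)u_x; substituting and dividing by exp(-2t), the lower-order terms cancel: u_t + 2u_x = 0 (standard advection equation).
Data for u: u(x,0) = ρ(x,0) = 2x.
By characteristics (dx/dt = 2), u(x,t) = f(x - 2t) with f = u(·, 0).
So u(x,t) = -4t + 2x, and ρ(x,t) = exp(-2t)u(x,t).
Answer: ρ(x, t) = -4texp(-2t) + 2xexp(-2t)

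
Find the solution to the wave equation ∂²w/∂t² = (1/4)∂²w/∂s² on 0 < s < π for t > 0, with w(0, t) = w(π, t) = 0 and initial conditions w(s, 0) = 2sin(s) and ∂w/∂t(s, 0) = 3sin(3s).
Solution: Using separation of variables w = X(s)T(t):
Eigenfunctions: sin(ns), n = 1, 2, 3, ...
General solution: w(s, t) = Σ [A_n cos(n t/2) + B_n sin(n t/2)] sin(ns)
From w(s,0) = 2sin(s): A_1=2. From w_t(s,0) = 3sin(3s), using w_t(s,0) = Σ ω_n B_n sin(ns) with ω_n = n/2: B_3 = 3/(3/2) = 2.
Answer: w(s, t) = 2sin(s)cos(t/2) + 2sin(3s)sin(3t/2)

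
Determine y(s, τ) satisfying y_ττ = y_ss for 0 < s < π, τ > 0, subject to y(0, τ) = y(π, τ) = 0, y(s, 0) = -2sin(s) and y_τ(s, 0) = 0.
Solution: Using separation of variables y = X(s)T(τ):
Eigenfunctions: sin(ns), n = 1, 2, 3, ...
General solution: y(s, τ) = Σ [A_n cos(n τ) + B_n sin(n τ)] sin(ns)
From y(s,0) = -2sin(s): A_1=-2. From y_τ(s,0) = 0: all B_n = 0.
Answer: y(s, τ) = -2sin(s)cos(τ)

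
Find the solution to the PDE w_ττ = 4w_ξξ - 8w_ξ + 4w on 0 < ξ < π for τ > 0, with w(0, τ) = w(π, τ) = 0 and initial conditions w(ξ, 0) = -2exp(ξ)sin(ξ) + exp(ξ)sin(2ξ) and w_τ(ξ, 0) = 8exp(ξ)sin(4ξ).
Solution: Substitute w = exp(ξ)u.
Then w_ξ = exp(ξ)(u_ξ + u), w_ξξ = exp(ξ)(u_ξξ + 2u_ξ + u), w_ττ = exp(ξ)u_ττ; substituting and dividing by exp(ξ), the lower-order terms cancel: u_ττ = 4u_ξξ (standard wave equation).
Data for u: u(ξ,0) = exp(-ξ)w(ξ,0) = -2sin(ξ) + sin(2ξ); u_τ(ξ,0) = exp(-ξ)w_τ(ξ,0) = 8sin(4ξ). The boundary conditions carry over: u(0,τ) = u(π,τ) = 0.
Separating variables: u = Σ [A_n cos(ω_n τ) + B_n sin(ω_n τ)] sin(nξ), ω_n = 2n. From ICs (B_n = velocity coefficient / ω_n): A_1=-2, A_2=1, B_4=1.
So u(ξ,τ) = -2sin(ξ)cos(2τ) + sin(2ξ)cos(4τ) + sin(4ξ)sin(8τ), and w(ξ,τ) = exp(ξ)u(ξ,τ).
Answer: w(ξ, τ) = -2exp(ξ)sin(ξ)cos(2τ) + exp(ξ)sin(2ξ)cos(4τ) + exp(ξ)sin(4ξ)sin(8τ)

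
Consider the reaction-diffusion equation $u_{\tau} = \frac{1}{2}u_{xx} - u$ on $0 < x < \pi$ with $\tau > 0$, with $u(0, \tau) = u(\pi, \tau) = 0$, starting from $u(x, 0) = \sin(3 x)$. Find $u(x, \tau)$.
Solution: Substitute $u = e^{-\tau}w$.
Then $u_{\tau} = e^{-\tau}(w_{\tau} - w)$, $u_{xx} = e^{-\tau}w_{xx}$; substituting and dividing by $e^{-\tau}$, the lower-order terms cancel: $w_{\tau} = \frac{1}{2}w_{xx}$ (standard heat equation).
Data for $w$: $w(x,0) = u(x,0) = \sin(3 x)$. The boundary conditions carry over: $w(0,\tau) = w(\pi,\tau) = 0$.
Separating variables: $w = \sum c_n e^{-n^2\tau/2} \sin(nx)$. From $w(x,0) = \sin(3 x)$: $c_3=1$.
So $w(x,\tau) = e^{-9 \tau/2} \sin(3 x)$, and $u(x,\tau) = e^{-\tau}w(x,\tau)$.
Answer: $u(x, \tau) = e^{-11 \tau/2} \sin(3 x)$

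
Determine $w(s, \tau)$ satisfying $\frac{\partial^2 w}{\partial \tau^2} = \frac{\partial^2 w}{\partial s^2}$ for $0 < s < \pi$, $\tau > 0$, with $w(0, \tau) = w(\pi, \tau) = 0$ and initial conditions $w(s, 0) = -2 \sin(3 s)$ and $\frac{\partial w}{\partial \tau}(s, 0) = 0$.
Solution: Separating variables: $w = \sum [A_n \cos(\omega_n \tau) + B_n \sin(\omega_n \tau)] \sin(ns)$, $\omega_n = n$. From ICs: $A_3=-2$.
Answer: $w(s, \tau) = -2 \sin(3 s) \cos(3 \tau)$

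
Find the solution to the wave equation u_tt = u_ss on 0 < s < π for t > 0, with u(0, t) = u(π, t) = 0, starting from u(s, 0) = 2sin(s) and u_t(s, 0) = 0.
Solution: Separating variables: u = Σ [A_n cos(ω_n t) + B_n sin(ω_n t)] sin(ns), ω_n = n. From ICs: A_1=2.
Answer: u(s, t) = 2sin(s)cos(t)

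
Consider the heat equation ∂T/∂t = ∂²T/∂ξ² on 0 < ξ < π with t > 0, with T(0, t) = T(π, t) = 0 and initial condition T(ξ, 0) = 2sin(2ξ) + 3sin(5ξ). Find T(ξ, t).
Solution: Separating variables: T = Σ c_n exp(-n²t) sin(nξ). From T(ξ,0) = 2sin(2ξ) + 3sin(5ξ): c_2=2, c_5=3.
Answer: T(ξ, t) = 2exp(-4t)sin(2ξ) + 3exp(-25t)sin(5ξ)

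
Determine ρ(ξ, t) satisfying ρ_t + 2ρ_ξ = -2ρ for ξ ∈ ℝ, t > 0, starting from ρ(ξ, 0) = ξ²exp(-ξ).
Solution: Substitute ρ = exp(-ξ)u.
Then ρ_ξ = exp(-ξ)(u_ξ - u), ρ_t = exp(-ξ)u_t; substituting and dividing by exp(-ξ), the lower-order terms cancel: u_t + 2u_ξ = 0 (standard advection equation).
Data for u: u(ξ,0) = exp(ξ)ρ(ξ,0) = ξ².
By characteristics (dξ/dt = 2), u(ξ,t) = f(ξ - 2t) with f = u(·, 0).
So u(ξ,t) = 4t² - 4tξ + ξ², and ρ(ξ,t) = exp(-ξ)u(ξ,t).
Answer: ρ(ξ, t) = 4t²exp(-ξ) - 4tξexp(-ξ) + ξ²exp(-ξ)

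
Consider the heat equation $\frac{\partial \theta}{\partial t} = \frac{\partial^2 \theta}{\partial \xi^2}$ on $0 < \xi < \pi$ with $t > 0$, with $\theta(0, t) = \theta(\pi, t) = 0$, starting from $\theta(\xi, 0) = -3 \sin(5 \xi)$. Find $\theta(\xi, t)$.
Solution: Using separation of variables $\theta = X(\xi)G(t)$:
Eigenfunctions: $\sin(n\xi)$, $n = 1, 2, 3, \ldots$
General solution: $\theta(\xi, t) = \sum c_n \sin(n\xi) e^{-n^2 t}$
Matching $\theta(\xi,0) = -3 \sin(5 \xi)$ term by term: $c_5=-3$.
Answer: $\theta(\xi, t) = -3 e^{-25 t} \sin(5 \xi)$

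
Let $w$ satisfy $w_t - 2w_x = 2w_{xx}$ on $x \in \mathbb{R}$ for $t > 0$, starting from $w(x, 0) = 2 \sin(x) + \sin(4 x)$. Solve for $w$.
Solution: Change to a moving frame: let $\eta = x + 2t$, $\sigma = t$ and write $w(x,t) = u(\eta,\sigma)$.
By the chain rule $w_t = u_{\sigma} + 2u_{\eta}$, $w_x = u_{\eta}$, $w_{xx} = u_{\eta\eta}$.
Then $w_t - 2w_x = u_{\sigma}$: the advection term cancels and the PDE becomes the heat equation $u_{\sigma} = 2u_{\eta\eta}$ on $\eta \in \mathbb{R}$.
Initial data: $u(\eta,0) = w(\eta,0) = 2 \sin(\eta) + \sin(4 \eta)$.
On $\eta \in \mathbb{R}$ each mode satisfies $(\sin(n\eta))'' = -n^2 \sin(n\eta)$, so $e^{-2n^2\sigma} \sin(n\eta)$ solves the heat equation; by superposition $u(\eta,\sigma) = \sum c_n e^{-2n^2\sigma} \sin(n\eta)$.
Reading off the coefficients: $c_1=2, c_4=1$, so $u(\eta,\sigma) = 2 e^{-2 \sigma} \sin(\eta) + e^{-32 \sigma} \sin(4 \eta)$.
Substituting back $\eta = x + 2t$, $\sigma = t$: $w(x,t) = u(x + 2t, t)$.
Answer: $w(x, t) = 2 e^{-2 t} \sin(2 t + x) + e^{-32 t} \sin(8 t + 4 x)$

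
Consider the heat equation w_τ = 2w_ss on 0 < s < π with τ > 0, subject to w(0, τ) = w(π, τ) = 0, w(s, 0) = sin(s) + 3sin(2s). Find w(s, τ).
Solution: Using separation of variables w = X(s)T(τ):
Eigenfunctions: sin(ns), n = 1, 2, 3, ...
General solution: w(s, τ) = Σ c_n sin(ns) exp(-2n² τ)
Matching w(s,0) = sin(s) + 3sin(2s) term by term: c_1=1, c_2=3.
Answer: w(s, τ) = exp(-2τ)sin(s) + 3exp(-8τ)sin(2s)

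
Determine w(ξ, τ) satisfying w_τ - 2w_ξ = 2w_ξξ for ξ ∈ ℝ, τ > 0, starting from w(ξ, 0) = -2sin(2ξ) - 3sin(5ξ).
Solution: Moving frame: η = ξ + 2τ, σ = τ, w = u(η,σ), so w_τ = u_σ + 2u_η and w_ξξ = u_ηη.
Hence w_τ - 2w_ξ = u_σ and the PDE becomes the heat equation u_σ = 2u_ηη on η ∈ ℝ.
Initial data: u(η,0) = w(η,0) = -2sin(2η) - 3sin(5η). Each mode sin(nη) decays as exp(-2n²σ) on ℝ, so u(η,σ) = Σ c_n exp(-2n²σ) sin(nη) with c_2=-2, c_5=-3: u(η,σ) = -2exp(-8σ)sin(2η) - 3exp(-50σ)sin(5η).
Substituting back: w(ξ,τ) = u(ξ + 2τ, τ).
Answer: w(ξ, τ) = -2exp(-8τ)sin(2ξ + 4τ) - 3exp(-50τ)sin(5ξ + 10τ)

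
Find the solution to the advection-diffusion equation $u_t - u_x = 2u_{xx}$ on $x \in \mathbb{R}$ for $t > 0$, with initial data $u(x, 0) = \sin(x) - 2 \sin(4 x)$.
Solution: Moving frame: $\eta = x + t$, $\sigma = t$, $u = w(\eta,\sigma)$, so $u_t = w_{\sigma} + w_{\eta}$ and $u_{xx} = w_{\eta\eta}$.
Hence $u_t - u_x = w_{\sigma}$ and the PDE becomes the heat equation $w_{\sigma} = 2w_{\eta\eta}$ on $\eta \in \mathbb{R}$.
Initial data: $w(\eta,0) = u(\eta,0) = \sin(\eta) - 2 \sin(4 \eta)$. Each mode $\sin(n\eta)$ decays as $e^{-2n^2\sigma}$ on $\mathbb{R}$, so $w(\eta,\sigma) = \sum c_n e^{-2n^2\sigma} \sin(n\eta)$ with $c_1=1, c_4=-2$: $w(\eta,\sigma) = e^{-2 \sigma} \sin(\eta) - 2 e^{-32 \sigma} \sin(4 \eta)$.
Substituting back: $u(x,t) = w(x + t, t)$.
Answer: $u(x, t) = e^{-2 t} \sin(t + x) - 2 e^{-32 t} \sin(4 t + 4 x)$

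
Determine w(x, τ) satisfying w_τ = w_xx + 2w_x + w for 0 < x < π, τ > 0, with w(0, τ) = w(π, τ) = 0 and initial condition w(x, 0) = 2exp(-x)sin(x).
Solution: Substitute w = exp(-x)u.
Then w_x = exp(-x)(u_x - u), w_xx = exp(-x)(u_xx - 2u_x + u), w_τ = exp(-x)u_τ; substituting and dividing by exp(-x), the lower-order terms cancel: u_τ = u_xx (standard heat equation).
Data for u: u(x,0) = exp(x)w(x,0) = 2sin(x). The boundary conditions carry over: u(0,τ) = u(π,τ) = 0.
Separating variables: u = Σ c_n exp(-n²τ) sin(nx). From u(x,0) = 2sin(x): c_1=2.
So u(x,τ) = 2exp(-τ)sin(x), and w(x,τ) = exp(-x)u(x,τ).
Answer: w(x, τ) = 2exp(-x)exp(-τ)sin(x)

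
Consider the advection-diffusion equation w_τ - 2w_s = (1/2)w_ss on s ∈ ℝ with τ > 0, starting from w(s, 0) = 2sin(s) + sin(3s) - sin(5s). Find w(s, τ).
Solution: Moving frame: η = s + 2τ, σ = τ, w = u(η,σ), so w_τ = u_σ + 2u_η and w_ss = u_ηη.
Hence w_τ - 2w_s = u_σ and the PDE becomes the heat equation u_σ = (1/2)u_ηη on η ∈ ℝ.
Initial data: u(η,0) = w(η,0) = 2sin(η) + sin(3η) - sin(5η). Each mode sin(nη) decays as exp(-n²σ/2) on ℝ, so u(η,σ) = Σ c_n exp(-n²σ/2) sin(nη) with c_1=2, c_3=1, c_5=-1: u(η,σ) = 2exp(-σ/2)sin(η) + exp(-9σ/2)sin(3η) - exp(-25σ/2)sin(5η).
Substituting back: w(s,τ) = u(s + 2τ, τ).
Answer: w(s, τ) = 2exp(-τ/2)sin(s + 2τ) + exp(-9τ/2)sin(3s + 6τ) - exp(-25τ/2)sin(5s + 10τ)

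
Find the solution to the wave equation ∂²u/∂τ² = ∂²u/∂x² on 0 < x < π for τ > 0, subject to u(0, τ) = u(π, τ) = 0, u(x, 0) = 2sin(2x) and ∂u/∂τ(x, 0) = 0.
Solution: Using separation of variables u = X(x)T(τ):
Eigenfunctions: sin(nx), n = 1, 2, 3, ...
General solution: u(x, τ) = Σ [A_n cos(n τ) + B_n sin(n τ)] sin(nx)
From u(x,0) = 2sin(2x): A_2=2. From u_τ(x,0) = 0: all B_n = 0.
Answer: u(x, τ) = 2sin(2x)cos(2τ)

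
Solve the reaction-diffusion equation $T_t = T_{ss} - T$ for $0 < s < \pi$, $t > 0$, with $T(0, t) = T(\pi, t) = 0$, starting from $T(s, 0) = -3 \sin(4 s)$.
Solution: Substitute $T = e^{-t}u$, i.e. $u = e^{t}T$.
By the product rule, $T_t = e^{-t}(u_t - u)$, $T_{ss} = e^{-t}u_{ss}$.
Substituting into the PDE and dividing by $e^{-t}$: $u_t - u = u_{ss} - u$.
The lower-order terms cancel, leaving the standard heat equation $u_t = u_{ss}$.
Initial data for $u$: $u(s,0) = T(s,0) = -3 \sin(4 s)$. The boundary conditions carry over: $u(0,t) = u(\pi,t) = 0$.
Solve for $u$:
  Using separation of variables $u = X(s)G(t)$:
  Eigenfunctions: $\sin(ns)$, $n = 1, 2, 3, \ldots$
  General solution: $u(s, t) = \sum c_n \sin(ns) e^{-n^2 t}$
  Matching $u(s,0) = -3 \sin(4 s)$ term by term: $c_4=-3$.
Hence $u(s,t) = -3 e^{-16 t} \sin(4 s)$.
Transform back: $T(s,t) = e^{-t}u(s,t)$.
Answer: $T(s, t) = -3 e^{-17 t} \sin(4 s)$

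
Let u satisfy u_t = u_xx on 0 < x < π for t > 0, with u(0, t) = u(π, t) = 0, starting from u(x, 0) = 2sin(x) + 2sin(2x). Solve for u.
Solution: Using separation of variables u = X(x)T(t):
Eigenfunctions: sin(nx), n = 1, 2, 3, ...
General solution: u(x, t) = Σ c_n sin(nx) exp(-n² t)
Matching u(x,0) = 2sin(x) + 2sin(2x) term by term: c_1=2, c_2=2.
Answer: u(x, t) = 2exp(-t)sin(x) + 2exp(-4t)sin(2x)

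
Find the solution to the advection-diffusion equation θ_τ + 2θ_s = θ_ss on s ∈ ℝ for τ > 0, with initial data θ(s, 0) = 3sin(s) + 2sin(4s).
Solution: Change to a moving frame: let η = s - 2τ, σ = τ and write θ(s,τ) = u(η,σ).
By the chain rule θ_τ = u_σ - 2u_η, θ_s = u_η, θ_ss = u_ηη.
Then θ_τ + 2θ_s = u_σ: the advection term cancels and the PDE becomes the heat equation u_σ = u_ηη on η ∈ ℝ.
Initial data: u(η,0) = θ(η,0) = 3sin(η) + 2sin(4η).
On η ∈ ℝ each mode satisfies (sin(nη))″ = -n² sin(nη), so exp(-n²σ) sin(nη) solves the heat equation; by superposition u(η,σ) = Σ c_n exp(-n²σ) sin(nη).
Reading off the coefficients: c_1=3, c_4=2, so u(η,σ) = 3exp(-σ)sin(η) + 2exp(-16σ)sin(4η).
Substituting back η = s - 2τ, σ = τ: θ(s,τ) = u(s - 2τ, τ).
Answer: θ(s, τ) = 3exp(-τ)sin(s - 2τ) + 2exp(-16τ)sin(4s - 8τ)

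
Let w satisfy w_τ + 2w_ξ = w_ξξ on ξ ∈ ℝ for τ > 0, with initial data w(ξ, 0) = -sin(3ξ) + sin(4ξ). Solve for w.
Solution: Change to a moving frame: let η = ξ - 2τ, σ = τ and write w(ξ,τ) = u(η,σ).
By the chain rule w_τ = u_σ - 2u_η, w_ξ = u_η, w_ξξ = u_ηη.
Then w_τ + 2w_ξ = u_σ: the advection term cancels and the PDE becomes the heat equation u_σ = u_ηη on η ∈ ℝ.
Initial data: u(η,0) = w(η,0) = -sin(3η) + sin(4η).
On η ∈ ℝ each mode satisfies (sin(nη))″ = -n² sin(nη), so exp(-n²σ) sin(nη) solves the heat equation; by superposition u(η,σ) = Σ c_n exp(-n²σ) sin(nη).
Reading off the coefficients: c_3=-1, c_4=1, so u(η,σ) = -exp(-9σ)sin(3η) + exp(-16σ)sin(4η).
Substituting back η = ξ - 2τ, σ = τ: w(ξ,τ) = u(ξ - 2τ, τ).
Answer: w(ξ, τ) = -exp(-9τ)sin(3ξ - 6τ) + exp(-16τ)sin(4ξ - 8τ)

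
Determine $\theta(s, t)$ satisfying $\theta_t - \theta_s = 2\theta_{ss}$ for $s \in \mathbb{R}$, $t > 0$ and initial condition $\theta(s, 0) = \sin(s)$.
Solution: Moving frame: $\eta = s + t$, $\sigma = t$, $\theta = u(\eta,\sigma)$, so $\theta_t = u_{\sigma} + u_{\eta}$ and $\theta_{ss} = u_{\eta\eta}$.
Hence $\theta_t - \theta_s = u_{\sigma}$ and the PDE becomes the heat equation $u_{\sigma} = 2u_{\eta\eta}$ on $\eta \in \mathbb{R}$.
Initial data: $u(\eta,0) = \theta(\eta,0) = \sin(\eta)$. Each mode $\sin(n\eta)$ decays as $e^{-2n^2\sigma}$ on $\mathbb{R}$, so $u(\eta,\sigma) = \sum c_n e^{-2n^2\sigma} \sin(n\eta)$ with $c_1=1$: $u(\eta,\sigma) = e^{-2 \sigma} \sin(\eta)$.
Substituting back: $\theta(s,t) = u(s + t, t)$.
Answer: $\theta(s, t) = e^{-2 t} \sin(s + t)$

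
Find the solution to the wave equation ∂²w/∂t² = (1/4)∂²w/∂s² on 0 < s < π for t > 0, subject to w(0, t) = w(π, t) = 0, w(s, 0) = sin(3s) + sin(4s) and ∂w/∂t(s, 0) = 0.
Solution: Separating variables: w = Σ [A_n cos(ω_n t) + B_n sin(ω_n t)] sin(ns), ω_n = n/2. From ICs: A_3=1, A_4=1.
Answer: w(s, t) = sin(3s)cos(3t/2) + sin(4s)cos(2t)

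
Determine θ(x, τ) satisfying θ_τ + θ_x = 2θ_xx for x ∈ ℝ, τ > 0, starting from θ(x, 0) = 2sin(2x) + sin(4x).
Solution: Change to a moving frame: let η = x - τ, σ = τ and write θ(x,τ) = u(η,σ).
By the chain rule θ_τ = u_σ - u_η, θ_x = u_η, θ_xx = u_ηη.
Then θ_τ + θ_x = u_σ: the advection term cancels and the PDE becomes the heat equation u_σ = 2u_ηη on η ∈ ℝ.
Initial data: u(η,0) = θ(η,0) = 2sin(2η) + sin(4η).
On η ∈ ℝ each mode satisfies (sin(nη))″ = -n² sin(nη), so exp(-2n²σ) sin(nη) solves the heat equation; by superposition u(η,σ) = Σ c_n exp(-2n²σ) sin(nη).
Reading off the coefficients: c_2=2, c_4=1, so u(η,σ) = 2exp(-8σ)sin(2η) + exp(-32σ)sin(4η).
Substituting back η = x - τ, σ = τ: θ(x,τ) = u(x - τ, τ).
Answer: θ(x, τ) = 2exp(-8τ)sin(2x - 2τ) + exp(-32τ)sin(4x - 4τ)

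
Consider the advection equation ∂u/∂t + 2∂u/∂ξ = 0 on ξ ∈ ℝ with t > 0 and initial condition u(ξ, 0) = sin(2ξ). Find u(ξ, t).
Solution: By characteristics (dξ/dt = 2), u(ξ,t) = f(ξ - 2t) with f = u(·, 0).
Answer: u(ξ, t) = -sin(4t - 2ξ)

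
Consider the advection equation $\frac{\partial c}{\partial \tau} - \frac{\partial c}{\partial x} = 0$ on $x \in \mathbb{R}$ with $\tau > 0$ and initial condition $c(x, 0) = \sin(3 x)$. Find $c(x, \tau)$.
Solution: By characteristics ($dx/d\tau = -1$), $c(x,\tau) = f(x + \tau)$ with $f = c( \cdot , 0)$.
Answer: $c(x, \tau) = \sin(3 \tau + 3 x)$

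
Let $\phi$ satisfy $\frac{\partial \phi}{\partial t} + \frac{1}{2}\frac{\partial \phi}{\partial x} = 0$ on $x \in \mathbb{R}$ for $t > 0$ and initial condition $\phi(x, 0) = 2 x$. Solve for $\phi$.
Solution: By method of characteristics (waves move right with speed 1/2):
Along characteristics $x - \frac{1}{2}t =$ const, $\phi$ is constant, so $\phi(x,t) = f(x - \frac{1}{2}t)$ with $f = \phi( \cdot , 0)$.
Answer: $\phi(x, t) = - t + 2 x$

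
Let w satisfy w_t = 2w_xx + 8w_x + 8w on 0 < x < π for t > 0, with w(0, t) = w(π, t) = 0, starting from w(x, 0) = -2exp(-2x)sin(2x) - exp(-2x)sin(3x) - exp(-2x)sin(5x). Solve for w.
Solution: Substitute w = exp(-2x)u, i.e. u = exp(2x)w.
By the product rule, w_x = exp(-2x)(u_x - 2u), w_xx = exp(-2x)(u_xx - 4u_x + 4u), w_t = exp(-2x)u_t.
Substituting into the PDE and dividing by exp(-2x): u_t = 2(u_xx - 4u_x + 4u) + 8(u_x - 2u) + 8u.
The lower-order terms cancel, leaving the standard heat equation u_t = 2u_xx.
Initial data for u: u(x,0) = exp(2x)w(x,0) = -2sin(2x) - sin(3x) - sin(5x). The boundary conditions carry over: u(0,t) = u(π,t) = 0.
Solve for u:
  Using separation of variables u = X(x)T(t):
  Eigenfunctions: sin(nx), n = 1, 2, 3, ...
  General solution: u(x, t) = Σ c_n sin(nx) exp(-2n² t)
  Matching u(x,0) = -2sin(2x) - sin(3x) - sin(5x) term by term: c_2=-2, c_3=-1, c_5=-1.
Hence u(x,t) = -2exp(-8t)sin(2x) - exp(-18t)sin(3x) - exp(-50t)sin(5x).
Transform back: w(x,t) = exp(-2x)u(x,t).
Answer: w(x, t) = -2exp(-8t)exp(-2x)sin(2x) - exp(-18t)exp(-2x)sin(3x) - exp(-50t)exp(-2x)sin(5x)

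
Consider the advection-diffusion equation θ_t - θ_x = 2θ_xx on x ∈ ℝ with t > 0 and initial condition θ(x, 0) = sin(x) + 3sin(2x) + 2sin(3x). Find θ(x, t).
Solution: Change to a moving frame: let η = x + t, σ = t and write θ(x,t) = u(η,σ).
By the chain rule θ_t = u_σ + u_η, θ_x = u_η, θ_xx = u_ηη.
Then θ_t - θ_x = u_σ: the advection term cancels and the PDE becomes the heat equation u_σ = 2u_ηη on η ∈ ℝ.
Initial data: u(η,0) = θ(η,0) = sin(η) + 3sin(2η) + 2sin(3η).
On η ∈ ℝ each mode satisfies (sin(nη))″ = -n² sin(nη), so exp(-2n²σ) sin(nη) solves the heat equation; by superposition u(η,σ) = Σ c_n exp(-2n²σ) sin(nη).
Reading off the coefficients: c_1=1, c_2=3, c_3=2, so u(η,σ) = exp(-2σ)sin(η) + 3exp(-8σ)sin(2η) + 2exp(-18σ)sin(3η).
Substituting back η = x + t, σ = t: θ(x,t) = u(x + t, t).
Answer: θ(x, t) = exp(-2t)sin(t + x) + 3exp(-8t)sin(2t + 2x) + 2exp(-18t)sin(3t + 3x)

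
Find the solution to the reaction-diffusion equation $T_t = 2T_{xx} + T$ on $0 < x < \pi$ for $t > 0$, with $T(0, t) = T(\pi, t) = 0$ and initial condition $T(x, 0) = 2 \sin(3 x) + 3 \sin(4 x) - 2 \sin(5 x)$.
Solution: Substitute $T = e^{t}u$.
Then $T_t = e^{t}(u_t + u)$, $T_{xx} = e^{t}u_{xx}$; substituting and dividing by $e^{t}$, the lower-order terms cancel: $u_t = 2u_{xx}$ (standard heat equation).
Data for $u$: $u(x,0) = T(x,0) = 2 \sin(3 x) + 3 \sin(4 x) - 2 \sin(5 x)$. The boundary conditions carry over: $u(0,t) = u(\pi,t) = 0$.
Separating variables: $u = \sum c_n e^{-2n^2t} \sin(nx)$. From $u(x,0) = 2 \sin(3 x) + 3 \sin(4 x) - 2 \sin(5 x)$: $c_3=2, c_4=3, c_5=-2$.
So $u(x,t) = 2 e^{-18 t} \sin(3 x) + 3 e^{-32 t} \sin(4 x) - 2 e^{-50 t} \sin(5 x)$, and $T(x,t) = e^{t}u(x,t)$.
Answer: $T(x, t) = 2 e^{-17 t} \sin(3 x) + 3 e^{-31 t} \sin(4 x) - 2 e^{-49 t} \sin(5 x)$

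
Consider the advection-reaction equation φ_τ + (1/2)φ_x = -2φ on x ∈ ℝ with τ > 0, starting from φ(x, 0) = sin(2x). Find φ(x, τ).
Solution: Substitute φ = exp(-2τ)u, i.e. u = exp(2τ)φ.
By the product rule, φ_τ = exp(-2τ)(u_τ - 2u), φ_x = exp(-2τ)u_x.
Substituting into the PDE and dividing by exp(-2τ): u_τ - 2u + (1/2)u_x = -2u.
The lower-order terms cancel, leaving the standard advection equation u_τ + (1/2)u_x = 0.
Initial data for u: u(x,0) = φ(x,0) = sin(2x).
Solve for u:
  By method of characteristics (waves move right with speed 1/2):
  Along characteristics x - (1/2)τ = const, u is constant, so u(x,τ) = f(x - (1/2)τ) with f = u(·, 0).
Hence u(x,τ) = sin(2x - τ).
Transform back: φ(x,τ) = exp(-2τ)u(x,τ).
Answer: φ(x, τ) = exp(-2τ)sin(2x - τ)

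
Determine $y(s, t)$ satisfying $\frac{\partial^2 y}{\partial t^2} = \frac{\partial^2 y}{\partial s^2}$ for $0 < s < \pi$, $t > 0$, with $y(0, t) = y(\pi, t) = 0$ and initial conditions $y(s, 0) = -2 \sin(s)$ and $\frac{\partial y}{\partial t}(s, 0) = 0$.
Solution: Using separation of variables $y = X(s)T(t)$:
Eigenfunctions: $\sin(ns)$, $n = 1, 2, 3, \ldots$
General solution: $y(s, t) = \sum [A_n \cos(n t) + B_n \sin(n t)] \sin(ns)$
From $y(s,0) = -2 \sin(s)$: $A_1=-2$. From $y_t(s,0) = 0$: all $B_n = 0$.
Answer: $y(s, t) = -2 \sin(s) \cos(t)$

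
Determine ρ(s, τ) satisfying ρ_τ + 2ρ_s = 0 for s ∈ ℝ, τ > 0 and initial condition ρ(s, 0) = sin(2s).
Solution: By method of characteristics (waves move right with speed 2):
Along characteristics s - 2τ = const, ρ is constant, so ρ(s,τ) = f(s - 2τ) with f = ρ(·, 0).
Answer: ρ(s, τ) = sin(2s - 4τ)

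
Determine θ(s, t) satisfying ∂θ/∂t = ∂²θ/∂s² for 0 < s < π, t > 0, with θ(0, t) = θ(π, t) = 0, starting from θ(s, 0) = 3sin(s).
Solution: Separating variables: θ = Σ c_n exp(-n²t) sin(ns). From θ(s,0) = 3sin(s): c_1=3.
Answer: θ(s, t) = 3exp(-t)sin(s)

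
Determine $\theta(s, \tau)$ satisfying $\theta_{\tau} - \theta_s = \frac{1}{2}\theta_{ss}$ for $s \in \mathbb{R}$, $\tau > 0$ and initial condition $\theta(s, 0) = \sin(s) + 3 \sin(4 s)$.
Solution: Change to a moving frame: let $\eta = s + \tau$, $\sigma = \tau$ and write $\theta(s,\tau) = u(\eta,\sigma)$.
By the chain rule $\theta_{\tau} = u_{\sigma} + u_{\eta}$, $\theta_s = u_{\eta}$, $\theta_{ss} = u_{\eta\eta}$.
Then $\theta_{\tau} - \theta_s = u_{\sigma}$: the advection term cancels and the PDE becomes the heat equation $u_{\sigma} = \frac{1}{2}u_{\eta\eta}$ on $\eta \in \mathbb{R}$.
Initial data: $u(\eta,0) = \theta(\eta,0) = \sin(\eta) + 3 \sin(4 \eta)$.
On $\eta \in \mathbb{R}$ each mode satisfies $(\sin(n\eta))'' = -n^2 \sin(n\eta)$, so $e^{-n^2\sigma/2} \sin(n\eta)$ solves the heat equation; by superposition $u(\eta,\sigma) = \sum c_n e^{-n^2\sigma/2} \sin(n\eta)$.
Reading off the coefficients: $c_1=1, c_4=3$, so $u(\eta,\sigma) = 3 e^{-8 \sigma} \sin(4 \eta) + e^{-\sigma/2} \sin(\eta)$.
Substituting back $\eta = s + \tau$, $\sigma = \tau$: $\theta(s,\tau) = u(s + \tau, \tau)$.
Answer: $\theta(s, \tau) = 3 e^{-8 \tau} \sin(4 \tau + 4 s) + e^{-\tau/2} \sin(\tau + s)$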